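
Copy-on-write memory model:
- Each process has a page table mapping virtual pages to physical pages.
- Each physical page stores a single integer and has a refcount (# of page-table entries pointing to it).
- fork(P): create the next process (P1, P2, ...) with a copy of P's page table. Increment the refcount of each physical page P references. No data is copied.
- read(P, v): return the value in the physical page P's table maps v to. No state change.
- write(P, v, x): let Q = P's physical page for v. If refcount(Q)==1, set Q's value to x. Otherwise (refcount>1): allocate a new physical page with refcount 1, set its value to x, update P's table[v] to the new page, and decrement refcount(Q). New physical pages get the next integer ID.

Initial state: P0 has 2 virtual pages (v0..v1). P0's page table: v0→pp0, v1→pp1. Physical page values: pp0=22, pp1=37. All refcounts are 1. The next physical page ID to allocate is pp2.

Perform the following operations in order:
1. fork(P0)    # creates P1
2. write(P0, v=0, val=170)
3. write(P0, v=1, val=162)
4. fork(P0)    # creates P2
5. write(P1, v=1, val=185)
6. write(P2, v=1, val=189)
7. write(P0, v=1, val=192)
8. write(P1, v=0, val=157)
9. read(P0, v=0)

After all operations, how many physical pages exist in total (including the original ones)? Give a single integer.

Op 1: fork(P0) -> P1. 2 ppages; refcounts: pp0:2 pp1:2
Op 2: write(P0, v0, 170). refcount(pp0)=2>1 -> COPY to pp2. 3 ppages; refcounts: pp0:1 pp1:2 pp2:1
Op 3: write(P0, v1, 162). refcount(pp1)=2>1 -> COPY to pp3. 4 ppages; refcounts: pp0:1 pp1:1 pp2:1 pp3:1
Op 4: fork(P0) -> P2. 4 ppages; refcounts: pp0:1 pp1:1 pp2:2 pp3:2
Op 5: write(P1, v1, 185). refcount(pp1)=1 -> write in place. 4 ppages; refcounts: pp0:1 pp1:1 pp2:2 pp3:2
Op 6: write(P2, v1, 189). refcount(pp3)=2>1 -> COPY to pp4. 5 ppages; refcounts: pp0:1 pp1:1 pp2:2 pp3:1 pp4:1
Op 7: write(P0, v1, 192). refcount(pp3)=1 -> write in place. 5 ppages; refcounts: pp0:1 pp1:1 pp2:2 pp3:1 pp4:1
Op 8: write(P1, v0, 157). refcount(pp0)=1 -> write in place. 5 ppages; refcounts: pp0:1 pp1:1 pp2:2 pp3:1 pp4:1
Op 9: read(P0, v0) -> 170. No state change.

Answer: 5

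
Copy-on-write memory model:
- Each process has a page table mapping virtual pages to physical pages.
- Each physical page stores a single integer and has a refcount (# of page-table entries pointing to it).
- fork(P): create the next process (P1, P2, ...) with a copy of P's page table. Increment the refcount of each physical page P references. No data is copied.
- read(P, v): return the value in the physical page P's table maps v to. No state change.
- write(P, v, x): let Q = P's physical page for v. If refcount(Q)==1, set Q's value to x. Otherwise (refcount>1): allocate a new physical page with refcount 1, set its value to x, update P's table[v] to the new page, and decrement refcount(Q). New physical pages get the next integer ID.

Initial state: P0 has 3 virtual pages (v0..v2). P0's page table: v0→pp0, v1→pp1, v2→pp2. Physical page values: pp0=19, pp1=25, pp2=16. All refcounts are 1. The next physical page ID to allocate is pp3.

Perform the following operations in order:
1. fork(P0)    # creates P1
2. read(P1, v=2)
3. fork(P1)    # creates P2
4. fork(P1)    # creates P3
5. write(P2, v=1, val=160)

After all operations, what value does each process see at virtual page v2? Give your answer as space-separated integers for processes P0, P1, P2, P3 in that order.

Op 1: fork(P0) -> P1. 3 ppages; refcounts: pp0:2 pp1:2 pp2:2
Op 2: read(P1, v2) -> 16. No state change.
Op 3: fork(P1) -> P2. 3 ppages; refcounts: pp0:3 pp1:3 pp2:3
Op 4: fork(P1) -> P3. 3 ppages; refcounts: pp0:4 pp1:4 pp2:4
Op 5: write(P2, v1, 160). refcount(pp1)=4>1 -> COPY to pp3. 4 ppages; refcounts: pp0:4 pp1:3 pp2:4 pp3:1
P0: v2 -> pp2 = 16
P1: v2 -> pp2 = 16
P2: v2 -> pp2 = 16
P3: v2 -> pp2 = 16

Answer: 16 16 16 16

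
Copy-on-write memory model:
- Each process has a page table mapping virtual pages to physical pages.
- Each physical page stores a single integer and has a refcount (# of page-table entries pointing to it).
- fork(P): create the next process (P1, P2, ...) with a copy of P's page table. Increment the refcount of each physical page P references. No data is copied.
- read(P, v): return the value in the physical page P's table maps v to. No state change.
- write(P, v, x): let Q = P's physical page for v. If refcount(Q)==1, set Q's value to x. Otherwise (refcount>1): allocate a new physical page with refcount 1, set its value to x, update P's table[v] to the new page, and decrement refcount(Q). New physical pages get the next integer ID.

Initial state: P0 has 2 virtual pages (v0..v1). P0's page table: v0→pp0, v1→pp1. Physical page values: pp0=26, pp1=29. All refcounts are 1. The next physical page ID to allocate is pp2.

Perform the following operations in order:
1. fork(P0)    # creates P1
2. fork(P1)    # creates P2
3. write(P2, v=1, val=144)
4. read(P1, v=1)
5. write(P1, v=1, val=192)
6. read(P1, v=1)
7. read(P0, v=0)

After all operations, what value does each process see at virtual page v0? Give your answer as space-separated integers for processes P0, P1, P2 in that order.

Op 1: fork(P0) -> P1. 2 ppages; refcounts: pp0:2 pp1:2
Op 2: fork(P1) -> P2. 2 ppages; refcounts: pp0:3 pp1:3
Op 3: write(P2, v1, 144). refcount(pp1)=3>1 -> COPY to pp2. 3 ppages; refcounts: pp0:3 pp1:2 pp2:1
Op 4: read(P1, v1) -> 29. No state change.
Op 5: write(P1, v1, 192). refcount(pp1)=2>1 -> COPY to pp3. 4 ppages; refcounts: pp0:3 pp1:1 pp2:1 pp3:1
Op 6: read(P1, v1) -> 192. No state change.
Op 7: read(P0, v0) -> 26. No state change.
P0: v0 -> pp0 = 26
P1: v0 -> pp0 = 26
P2: v0 -> pp0 = 26

Answer: 26 26 26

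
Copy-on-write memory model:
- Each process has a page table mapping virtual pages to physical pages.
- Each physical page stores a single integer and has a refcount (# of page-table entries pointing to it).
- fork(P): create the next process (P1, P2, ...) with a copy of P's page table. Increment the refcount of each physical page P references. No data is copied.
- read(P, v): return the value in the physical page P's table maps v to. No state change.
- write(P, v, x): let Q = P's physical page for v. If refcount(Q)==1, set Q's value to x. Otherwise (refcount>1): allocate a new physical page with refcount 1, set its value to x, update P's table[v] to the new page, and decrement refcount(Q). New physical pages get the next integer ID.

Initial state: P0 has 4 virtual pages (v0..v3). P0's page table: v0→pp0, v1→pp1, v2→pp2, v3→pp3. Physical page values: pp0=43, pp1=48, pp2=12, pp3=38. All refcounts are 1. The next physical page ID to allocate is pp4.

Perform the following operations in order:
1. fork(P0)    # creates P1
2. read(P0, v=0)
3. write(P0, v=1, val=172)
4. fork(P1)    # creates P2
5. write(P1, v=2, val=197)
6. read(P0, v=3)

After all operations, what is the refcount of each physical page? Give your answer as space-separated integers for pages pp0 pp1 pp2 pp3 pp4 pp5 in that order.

Op 1: fork(P0) -> P1. 4 ppages; refcounts: pp0:2 pp1:2 pp2:2 pp3:2
Op 2: read(P0, v0) -> 43. No state change.
Op 3: write(P0, v1, 172). refcount(pp1)=2>1 -> COPY to pp4. 5 ppages; refcounts: pp0:2 pp1:1 pp2:2 pp3:2 pp4:1
Op 4: fork(P1) -> P2. 5 ppages; refcounts: pp0:3 pp1:2 pp2:3 pp3:3 pp4:1
Op 5: write(P1, v2, 197). refcount(pp2)=3>1 -> COPY to pp5. 6 ppages; refcounts: pp0:3 pp1:2 pp2:2 pp3:3 pp4:1 pp5:1
Op 6: read(P0, v3) -> 38. No state change.

Answer: 3 2 2 3 1 1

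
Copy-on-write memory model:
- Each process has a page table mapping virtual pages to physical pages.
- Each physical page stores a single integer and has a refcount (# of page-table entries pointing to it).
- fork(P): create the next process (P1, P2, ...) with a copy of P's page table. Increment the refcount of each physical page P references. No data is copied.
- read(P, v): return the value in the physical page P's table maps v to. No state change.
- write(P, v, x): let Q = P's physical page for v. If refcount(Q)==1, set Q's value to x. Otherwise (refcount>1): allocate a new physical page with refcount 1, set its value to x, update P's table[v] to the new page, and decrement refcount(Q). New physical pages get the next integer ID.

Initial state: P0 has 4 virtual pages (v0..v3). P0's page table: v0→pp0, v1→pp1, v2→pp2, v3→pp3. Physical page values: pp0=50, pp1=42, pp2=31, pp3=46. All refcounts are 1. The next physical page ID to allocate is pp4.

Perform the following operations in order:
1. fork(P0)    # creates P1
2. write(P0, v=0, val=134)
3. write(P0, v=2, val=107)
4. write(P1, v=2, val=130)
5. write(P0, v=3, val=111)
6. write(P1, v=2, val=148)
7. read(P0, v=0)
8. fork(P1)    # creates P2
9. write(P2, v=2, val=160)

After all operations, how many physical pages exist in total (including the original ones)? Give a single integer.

Answer: 8

Derivation:
Op 1: fork(P0) -> P1. 4 ppages; refcounts: pp0:2 pp1:2 pp2:2 pp3:2
Op 2: write(P0, v0, 134). refcount(pp0)=2>1 -> COPY to pp4. 5 ppages; refcounts: pp0:1 pp1:2 pp2:2 pp3:2 pp4:1
Op 3: write(P0, v2, 107). refcount(pp2)=2>1 -> COPY to pp5. 6 ppages; refcounts: pp0:1 pp1:2 pp2:1 pp3:2 pp4:1 pp5:1
Op 4: write(P1, v2, 130). refcount(pp2)=1 -> write in place. 6 ppages; refcounts: pp0:1 pp1:2 pp2:1 pp3:2 pp4:1 pp5:1
Op 5: write(P0, v3, 111). refcount(pp3)=2>1 -> COPY to pp6. 7 ppages; refcounts: pp0:1 pp1:2 pp2:1 pp3:1 pp4:1 pp5:1 pp6:1
Op 6: write(P1, v2, 148). refcount(pp2)=1 -> write in place. 7 ppages; refcounts: pp0:1 pp1:2 pp2:1 pp3:1 pp4:1 pp5:1 pp6:1
Op 7: read(P0, v0) -> 134. No state change.
Op 8: fork(P1) -> P2. 7 ppages; refcounts: pp0:2 pp1:3 pp2:2 pp3:2 pp4:1 pp5:1 pp6:1
Op 9: write(P2, v2, 160). refcount(pp2)=2>1 -> COPY to pp7. 8 ppages; refcounts: pp0:2 pp1:3 pp2:1 pp3:2 pp4:1 pp5:1 pp6:1 pp7:1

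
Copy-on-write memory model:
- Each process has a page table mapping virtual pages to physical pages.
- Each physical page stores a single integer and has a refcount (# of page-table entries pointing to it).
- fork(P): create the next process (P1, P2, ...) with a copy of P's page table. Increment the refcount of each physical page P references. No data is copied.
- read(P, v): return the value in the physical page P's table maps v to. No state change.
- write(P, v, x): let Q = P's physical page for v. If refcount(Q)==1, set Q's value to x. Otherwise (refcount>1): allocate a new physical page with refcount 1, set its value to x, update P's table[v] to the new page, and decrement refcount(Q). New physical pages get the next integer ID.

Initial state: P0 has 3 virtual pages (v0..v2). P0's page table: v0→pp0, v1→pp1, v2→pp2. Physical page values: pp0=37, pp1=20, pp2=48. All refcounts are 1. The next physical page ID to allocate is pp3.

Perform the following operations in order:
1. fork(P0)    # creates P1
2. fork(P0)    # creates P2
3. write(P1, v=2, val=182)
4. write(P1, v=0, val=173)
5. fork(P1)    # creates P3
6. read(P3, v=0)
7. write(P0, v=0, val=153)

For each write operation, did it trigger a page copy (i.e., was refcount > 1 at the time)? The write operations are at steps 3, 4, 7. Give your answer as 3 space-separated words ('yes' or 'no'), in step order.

Op 1: fork(P0) -> P1. 3 ppages; refcounts: pp0:2 pp1:2 pp2:2
Op 2: fork(P0) -> P2. 3 ppages; refcounts: pp0:3 pp1:3 pp2:3
Op 3: write(P1, v2, 182). refcount(pp2)=3>1 -> COPY to pp3. 4 ppages; refcounts: pp0:3 pp1:3 pp2:2 pp3:1
Op 4: write(P1, v0, 173). refcount(pp0)=3>1 -> COPY to pp4. 5 ppages; refcounts: pp0:2 pp1:3 pp2:2 pp3:1 pp4:1
Op 5: fork(P1) -> P3. 5 ppages; refcounts: pp0:2 pp1:4 pp2:2 pp3:2 pp4:2
Op 6: read(P3, v0) -> 173. No state change.
Op 7: write(P0, v0, 153). refcount(pp0)=2>1 -> COPY to pp5. 6 ppages; refcounts: pp0:1 pp1:4 pp2:2 pp3:2 pp4:2 pp5:1

yes yes yes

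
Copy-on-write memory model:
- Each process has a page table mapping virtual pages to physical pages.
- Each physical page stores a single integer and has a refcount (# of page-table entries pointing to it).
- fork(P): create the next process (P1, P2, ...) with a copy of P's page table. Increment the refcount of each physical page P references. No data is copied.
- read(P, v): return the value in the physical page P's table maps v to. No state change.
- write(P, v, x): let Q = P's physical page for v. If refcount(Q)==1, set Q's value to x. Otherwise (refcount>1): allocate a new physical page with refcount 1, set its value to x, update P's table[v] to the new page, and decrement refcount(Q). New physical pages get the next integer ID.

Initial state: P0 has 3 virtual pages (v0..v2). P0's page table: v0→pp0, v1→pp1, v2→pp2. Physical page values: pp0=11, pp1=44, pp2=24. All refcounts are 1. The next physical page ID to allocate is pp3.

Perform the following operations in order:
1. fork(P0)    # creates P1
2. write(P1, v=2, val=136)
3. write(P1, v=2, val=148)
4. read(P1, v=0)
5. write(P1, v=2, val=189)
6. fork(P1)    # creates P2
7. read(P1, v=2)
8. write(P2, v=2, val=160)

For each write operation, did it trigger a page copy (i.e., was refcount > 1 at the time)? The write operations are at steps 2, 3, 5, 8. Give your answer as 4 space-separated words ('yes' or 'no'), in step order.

Op 1: fork(P0) -> P1. 3 ppages; refcounts: pp0:2 pp1:2 pp2:2
Op 2: write(P1, v2, 136). refcount(pp2)=2>1 -> COPY to pp3. 4 ppages; refcounts: pp0:2 pp1:2 pp2:1 pp3:1
Op 3: write(P1, v2, 148). refcount(pp3)=1 -> write in place. 4 ppages; refcounts: pp0:2 pp1:2 pp2:1 pp3:1
Op 4: read(P1, v0) -> 11. No state change.
Op 5: write(P1, v2, 189). refcount(pp3)=1 -> write in place. 4 ppages; refcounts: pp0:2 pp1:2 pp2:1 pp3:1
Op 6: fork(P1) -> P2. 4 ppages; refcounts: pp0:3 pp1:3 pp2:1 pp3:2
Op 7: read(P1, v2) -> 189. No state change.
Op 8: write(P2, v2, 160). refcount(pp3)=2>1 -> COPY to pp4. 5 ppages; refcounts: pp0:3 pp1:3 pp2:1 pp3:1 pp4:1

yes no no yes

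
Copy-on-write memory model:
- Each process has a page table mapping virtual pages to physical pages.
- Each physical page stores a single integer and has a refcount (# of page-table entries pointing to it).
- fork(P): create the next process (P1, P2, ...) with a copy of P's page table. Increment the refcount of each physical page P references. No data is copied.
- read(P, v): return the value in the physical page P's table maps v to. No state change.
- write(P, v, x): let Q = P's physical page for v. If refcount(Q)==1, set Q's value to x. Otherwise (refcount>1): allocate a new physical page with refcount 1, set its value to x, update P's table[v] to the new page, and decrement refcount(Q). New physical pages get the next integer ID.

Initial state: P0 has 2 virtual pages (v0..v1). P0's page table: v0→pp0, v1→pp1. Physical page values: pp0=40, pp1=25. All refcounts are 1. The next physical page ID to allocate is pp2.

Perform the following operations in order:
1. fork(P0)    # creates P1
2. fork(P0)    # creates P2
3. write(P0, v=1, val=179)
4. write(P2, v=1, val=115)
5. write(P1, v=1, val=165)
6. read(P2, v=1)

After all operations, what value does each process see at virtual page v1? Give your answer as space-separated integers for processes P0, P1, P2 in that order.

Answer: 179 165 115

Derivation:
Op 1: fork(P0) -> P1. 2 ppages; refcounts: pp0:2 pp1:2
Op 2: fork(P0) -> P2. 2 ppages; refcounts: pp0:3 pp1:3
Op 3: write(P0, v1, 179). refcount(pp1)=3>1 -> COPY to pp2. 3 ppages; refcounts: pp0:3 pp1:2 pp2:1
Op 4: write(P2, v1, 115). refcount(pp1)=2>1 -> COPY to pp3. 4 ppages; refcounts: pp0:3 pp1:1 pp2:1 pp3:1
Op 5: write(P1, v1, 165). refcount(pp1)=1 -> write in place. 4 ppages; refcounts: pp0:3 pp1:1 pp2:1 pp3:1
Op 6: read(P2, v1) -> 115. No state change.
P0: v1 -> pp2 = 179
P1: v1 -> pp1 = 165
P2: v1 -> pp3 = 115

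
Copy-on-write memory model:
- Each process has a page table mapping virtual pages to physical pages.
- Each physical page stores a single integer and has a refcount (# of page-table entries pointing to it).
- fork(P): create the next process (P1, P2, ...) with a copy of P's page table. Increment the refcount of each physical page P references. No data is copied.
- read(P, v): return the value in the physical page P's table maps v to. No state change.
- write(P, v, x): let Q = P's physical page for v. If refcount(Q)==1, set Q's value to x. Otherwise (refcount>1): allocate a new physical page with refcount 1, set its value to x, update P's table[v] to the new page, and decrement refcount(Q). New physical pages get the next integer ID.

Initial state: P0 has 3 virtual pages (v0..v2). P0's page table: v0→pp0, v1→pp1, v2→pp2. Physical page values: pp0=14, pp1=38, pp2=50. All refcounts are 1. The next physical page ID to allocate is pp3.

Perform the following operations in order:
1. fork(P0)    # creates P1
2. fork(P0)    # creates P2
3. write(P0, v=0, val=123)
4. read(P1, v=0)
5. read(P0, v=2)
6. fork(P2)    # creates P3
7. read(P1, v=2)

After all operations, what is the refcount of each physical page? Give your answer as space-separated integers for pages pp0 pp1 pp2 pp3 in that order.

Answer: 3 4 4 1

Derivation:
Op 1: fork(P0) -> P1. 3 ppages; refcounts: pp0:2 pp1:2 pp2:2
Op 2: fork(P0) -> P2. 3 ppages; refcounts: pp0:3 pp1:3 pp2:3
Op 3: write(P0, v0, 123). refcount(pp0)=3>1 -> COPY to pp3. 4 ppages; refcounts: pp0:2 pp1:3 pp2:3 pp3:1
Op 4: read(P1, v0) -> 14. No state change.
Op 5: read(P0, v2) -> 50. No state change.
Op 6: fork(P2) -> P3. 4 ppages; refcounts: pp0:3 pp1:4 pp2:4 pp3:1
Op 7: read(P1, v2) -> 50. No state change.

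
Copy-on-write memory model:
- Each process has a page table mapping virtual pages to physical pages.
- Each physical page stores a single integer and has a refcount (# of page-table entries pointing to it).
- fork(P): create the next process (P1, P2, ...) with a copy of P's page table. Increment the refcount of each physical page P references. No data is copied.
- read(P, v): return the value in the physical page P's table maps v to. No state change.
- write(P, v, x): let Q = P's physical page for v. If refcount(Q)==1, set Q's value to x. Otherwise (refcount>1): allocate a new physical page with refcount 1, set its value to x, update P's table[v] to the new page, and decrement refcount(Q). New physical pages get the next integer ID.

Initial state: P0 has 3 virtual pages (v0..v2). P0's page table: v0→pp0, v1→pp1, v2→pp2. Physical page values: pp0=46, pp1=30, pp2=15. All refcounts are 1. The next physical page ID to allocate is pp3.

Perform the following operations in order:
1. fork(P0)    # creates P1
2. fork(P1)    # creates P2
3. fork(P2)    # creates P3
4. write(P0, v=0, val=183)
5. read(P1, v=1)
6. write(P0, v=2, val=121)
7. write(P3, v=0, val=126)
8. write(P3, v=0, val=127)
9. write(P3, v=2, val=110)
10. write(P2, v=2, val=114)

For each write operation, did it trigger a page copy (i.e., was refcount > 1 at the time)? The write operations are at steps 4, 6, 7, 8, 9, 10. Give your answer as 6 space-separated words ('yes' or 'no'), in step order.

Op 1: fork(P0) -> P1. 3 ppages; refcounts: pp0:2 pp1:2 pp2:2
Op 2: fork(P1) -> P2. 3 ppages; refcounts: pp0:3 pp1:3 pp2:3
Op 3: fork(P2) -> P3. 3 ppages; refcounts: pp0:4 pp1:4 pp2:4
Op 4: write(P0, v0, 183). refcount(pp0)=4>1 -> COPY to pp3. 4 ppages; refcounts: pp0:3 pp1:4 pp2:4 pp3:1
Op 5: read(P1, v1) -> 30. No state change.
Op 6: write(P0, v2, 121). refcount(pp2)=4>1 -> COPY to pp4. 5 ppages; refcounts: pp0:3 pp1:4 pp2:3 pp3:1 pp4:1
Op 7: write(P3, v0, 126). refcount(pp0)=3>1 -> COPY to pp5. 6 ppages; refcounts: pp0:2 pp1:4 pp2:3 pp3:1 pp4:1 pp5:1
Op 8: write(P3, v0, 127). refcount(pp5)=1 -> write in place. 6 ppages; refcounts: pp0:2 pp1:4 pp2:3 pp3:1 pp4:1 pp5:1
Op 9: write(P3, v2, 110). refcount(pp2)=3>1 -> COPY to pp6. 7 ppages; refcounts: pp0:2 pp1:4 pp2:2 pp3:1 pp4:1 pp5:1 pp6:1
Op 10: write(P2, v2, 114). refcount(pp2)=2>1 -> COPY to pp7. 8 ppages; refcounts: pp0:2 pp1:4 pp2:1 pp3:1 pp4:1 pp5:1 pp6:1 pp7:1

yes yes yes no yes yes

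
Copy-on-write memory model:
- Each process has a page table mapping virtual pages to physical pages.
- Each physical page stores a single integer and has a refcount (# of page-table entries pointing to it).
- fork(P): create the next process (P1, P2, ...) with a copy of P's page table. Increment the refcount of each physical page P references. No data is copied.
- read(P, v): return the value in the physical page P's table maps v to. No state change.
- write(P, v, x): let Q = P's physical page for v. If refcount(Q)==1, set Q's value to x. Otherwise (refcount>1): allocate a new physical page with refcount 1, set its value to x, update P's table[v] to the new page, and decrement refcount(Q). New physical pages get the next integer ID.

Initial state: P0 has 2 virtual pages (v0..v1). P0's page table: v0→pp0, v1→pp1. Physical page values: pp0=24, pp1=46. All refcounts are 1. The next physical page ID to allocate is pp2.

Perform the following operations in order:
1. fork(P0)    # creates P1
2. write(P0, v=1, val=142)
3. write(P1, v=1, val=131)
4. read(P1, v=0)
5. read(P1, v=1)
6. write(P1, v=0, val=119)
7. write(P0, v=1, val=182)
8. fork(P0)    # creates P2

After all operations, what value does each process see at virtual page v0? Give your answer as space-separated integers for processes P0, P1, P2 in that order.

Answer: 24 119 24

Derivation:
Op 1: fork(P0) -> P1. 2 ppages; refcounts: pp0:2 pp1:2
Op 2: write(P0, v1, 142). refcount(pp1)=2>1 -> COPY to pp2. 3 ppages; refcounts: pp0:2 pp1:1 pp2:1
Op 3: write(P1, v1, 131). refcount(pp1)=1 -> write in place. 3 ppages; refcounts: pp0:2 pp1:1 pp2:1
Op 4: read(P1, v0) -> 24. No state change.
Op 5: read(P1, v1) -> 131. No state change.
Op 6: write(P1, v0, 119). refcount(pp0)=2>1 -> COPY to pp3. 4 ppages; refcounts: pp0:1 pp1:1 pp2:1 pp3:1
Op 7: write(P0, v1, 182). refcount(pp2)=1 -> write in place. 4 ppages; refcounts: pp0:1 pp1:1 pp2:1 pp3:1
Op 8: fork(P0) -> P2. 4 ppages; refcounts: pp0:2 pp1:1 pp2:2 pp3:1
P0: v0 -> pp0 = 24
P1: v0 -> pp3 = 119
P2: v0 -> pp0 = 24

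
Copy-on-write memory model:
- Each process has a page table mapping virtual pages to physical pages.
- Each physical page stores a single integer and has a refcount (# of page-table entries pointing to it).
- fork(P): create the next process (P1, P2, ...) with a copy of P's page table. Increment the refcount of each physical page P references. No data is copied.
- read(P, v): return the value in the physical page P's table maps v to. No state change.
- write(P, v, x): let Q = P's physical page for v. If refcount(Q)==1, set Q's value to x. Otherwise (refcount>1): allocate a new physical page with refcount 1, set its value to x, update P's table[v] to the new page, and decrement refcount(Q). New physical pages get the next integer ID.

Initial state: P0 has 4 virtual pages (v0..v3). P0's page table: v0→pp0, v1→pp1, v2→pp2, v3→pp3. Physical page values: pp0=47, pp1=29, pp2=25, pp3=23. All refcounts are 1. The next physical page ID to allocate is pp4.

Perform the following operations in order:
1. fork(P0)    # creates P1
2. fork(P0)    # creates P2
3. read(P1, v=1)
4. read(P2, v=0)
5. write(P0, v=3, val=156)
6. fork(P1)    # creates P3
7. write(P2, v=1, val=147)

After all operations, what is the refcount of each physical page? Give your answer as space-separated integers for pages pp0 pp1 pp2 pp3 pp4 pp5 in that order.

Op 1: fork(P0) -> P1. 4 ppages; refcounts: pp0:2 pp1:2 pp2:2 pp3:2
Op 2: fork(P0) -> P2. 4 ppages; refcounts: pp0:3 pp1:3 pp2:3 pp3:3
Op 3: read(P1, v1) -> 29. No state change.
Op 4: read(P2, v0) -> 47. No state change.
Op 5: write(P0, v3, 156). refcount(pp3)=3>1 -> COPY to pp4. 5 ppages; refcounts: pp0:3 pp1:3 pp2:3 pp3:2 pp4:1
Op 6: fork(P1) -> P3. 5 ppages; refcounts: pp0:4 pp1:4 pp2:4 pp3:3 pp4:1
Op 7: write(P2, v1, 147). refcount(pp1)=4>1 -> COPY to pp5. 6 ppages; refcounts: pp0:4 pp1:3 pp2:4 pp3:3 pp4:1 pp5:1

Answer: 4 3 4 3 1 1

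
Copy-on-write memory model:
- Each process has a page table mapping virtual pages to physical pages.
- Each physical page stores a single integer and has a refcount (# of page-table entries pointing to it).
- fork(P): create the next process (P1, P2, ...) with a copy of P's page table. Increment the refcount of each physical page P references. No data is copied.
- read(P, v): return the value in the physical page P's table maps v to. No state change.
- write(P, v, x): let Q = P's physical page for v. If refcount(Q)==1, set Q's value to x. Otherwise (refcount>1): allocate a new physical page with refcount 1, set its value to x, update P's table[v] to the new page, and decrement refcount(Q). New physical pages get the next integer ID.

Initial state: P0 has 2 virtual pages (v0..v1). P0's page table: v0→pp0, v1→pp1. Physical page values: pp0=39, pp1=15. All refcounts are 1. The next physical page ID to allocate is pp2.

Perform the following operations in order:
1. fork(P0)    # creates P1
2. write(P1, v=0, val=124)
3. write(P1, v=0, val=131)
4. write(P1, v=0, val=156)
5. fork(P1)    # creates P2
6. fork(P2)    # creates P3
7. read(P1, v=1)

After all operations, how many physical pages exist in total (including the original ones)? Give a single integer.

Op 1: fork(P0) -> P1. 2 ppages; refcounts: pp0:2 pp1:2
Op 2: write(P1, v0, 124). refcount(pp0)=2>1 -> COPY to pp2. 3 ppages; refcounts: pp0:1 pp1:2 pp2:1
Op 3: write(P1, v0, 131). refcount(pp2)=1 -> write in place. 3 ppages; refcounts: pp0:1 pp1:2 pp2:1
Op 4: write(P1, v0, 156). refcount(pp2)=1 -> write in place. 3 ppages; refcounts: pp0:1 pp1:2 pp2:1
Op 5: fork(P1) -> P2. 3 ppages; refcounts: pp0:1 pp1:3 pp2:2
Op 6: fork(P2) -> P3. 3 ppages; refcounts: pp0:1 pp1:4 pp2:3
Op 7: read(P1, v1) -> 15. No state change.

Answer: 3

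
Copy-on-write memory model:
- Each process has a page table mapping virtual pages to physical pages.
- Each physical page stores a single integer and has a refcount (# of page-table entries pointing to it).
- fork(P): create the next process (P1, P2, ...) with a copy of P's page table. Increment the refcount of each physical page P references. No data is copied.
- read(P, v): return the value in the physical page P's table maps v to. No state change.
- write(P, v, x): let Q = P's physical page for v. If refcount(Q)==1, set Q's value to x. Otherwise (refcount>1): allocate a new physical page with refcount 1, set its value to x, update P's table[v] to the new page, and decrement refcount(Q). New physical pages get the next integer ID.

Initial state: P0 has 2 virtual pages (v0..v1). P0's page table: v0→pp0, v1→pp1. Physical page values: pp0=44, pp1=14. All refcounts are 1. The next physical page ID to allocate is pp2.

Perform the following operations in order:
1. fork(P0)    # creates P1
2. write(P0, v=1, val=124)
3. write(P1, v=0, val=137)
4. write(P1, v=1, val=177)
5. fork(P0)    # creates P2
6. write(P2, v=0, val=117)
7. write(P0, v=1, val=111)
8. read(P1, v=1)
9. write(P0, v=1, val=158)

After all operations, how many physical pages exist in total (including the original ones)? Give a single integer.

Op 1: fork(P0) -> P1. 2 ppages; refcounts: pp0:2 pp1:2
Op 2: write(P0, v1, 124). refcount(pp1)=2>1 -> COPY to pp2. 3 ppages; refcounts: pp0:2 pp1:1 pp2:1
Op 3: write(P1, v0, 137). refcount(pp0)=2>1 -> COPY to pp3. 4 ppages; refcounts: pp0:1 pp1:1 pp2:1 pp3:1
Op 4: write(P1, v1, 177). refcount(pp1)=1 -> write in place. 4 ppages; refcounts: pp0:1 pp1:1 pp2:1 pp3:1
Op 5: fork(P0) -> P2. 4 ppages; refcounts: pp0:2 pp1:1 pp2:2 pp3:1
Op 6: write(P2, v0, 117). refcount(pp0)=2>1 -> COPY to pp4. 5 ppages; refcounts: pp0:1 pp1:1 pp2:2 pp3:1 pp4:1
Op 7: write(P0, v1, 111). refcount(pp2)=2>1 -> COPY to pp5. 6 ppages; refcounts: pp0:1 pp1:1 pp2:1 pp3:1 pp4:1 pp5:1
Op 8: read(P1, v1) -> 177. No state change.
Op 9: write(P0, v1, 158). refcount(pp5)=1 -> write in place. 6 ppages; refcounts: pp0:1 pp1:1 pp2:1 pp3:1 pp4:1 pp5:1

Answer: 6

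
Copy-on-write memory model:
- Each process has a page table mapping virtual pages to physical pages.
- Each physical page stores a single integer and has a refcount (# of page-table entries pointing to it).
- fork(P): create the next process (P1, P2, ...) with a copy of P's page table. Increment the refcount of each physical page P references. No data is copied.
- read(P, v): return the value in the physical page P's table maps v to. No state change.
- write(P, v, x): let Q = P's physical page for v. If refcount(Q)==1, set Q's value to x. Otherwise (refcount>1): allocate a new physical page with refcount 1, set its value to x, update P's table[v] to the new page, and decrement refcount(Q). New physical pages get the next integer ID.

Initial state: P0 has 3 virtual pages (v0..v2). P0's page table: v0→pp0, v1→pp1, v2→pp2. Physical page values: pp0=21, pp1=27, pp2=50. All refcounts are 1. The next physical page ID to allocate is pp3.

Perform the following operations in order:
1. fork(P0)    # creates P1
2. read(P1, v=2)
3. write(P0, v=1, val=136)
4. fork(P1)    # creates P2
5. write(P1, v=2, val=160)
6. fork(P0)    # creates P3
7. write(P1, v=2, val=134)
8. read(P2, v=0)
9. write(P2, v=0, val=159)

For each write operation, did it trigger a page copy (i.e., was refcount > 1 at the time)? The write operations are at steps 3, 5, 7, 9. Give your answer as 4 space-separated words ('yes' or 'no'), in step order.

Op 1: fork(P0) -> P1. 3 ppages; refcounts: pp0:2 pp1:2 pp2:2
Op 2: read(P1, v2) -> 50. No state change.
Op 3: write(P0, v1, 136). refcount(pp1)=2>1 -> COPY to pp3. 4 ppages; refcounts: pp0:2 pp1:1 pp2:2 pp3:1
Op 4: fork(P1) -> P2. 4 ppages; refcounts: pp0:3 pp1:2 pp2:3 pp3:1
Op 5: write(P1, v2, 160). refcount(pp2)=3>1 -> COPY to pp4. 5 ppages; refcounts: pp0:3 pp1:2 pp2:2 pp3:1 pp4:1
Op 6: fork(P0) -> P3. 5 ppages; refcounts: pp0:4 pp1:2 pp2:3 pp3:2 pp4:1
Op 7: write(P1, v2, 134). refcount(pp4)=1 -> write in place. 5 ppages; refcounts: pp0:4 pp1:2 pp2:3 pp3:2 pp4:1
Op 8: read(P2, v0) -> 21. No state change.
Op 9: write(P2, v0, 159). refcount(pp0)=4>1 -> COPY to pp5. 6 ppages; refcounts: pp0:3 pp1:2 pp2:3 pp3:2 pp4:1 pp5:1

yes yes no yes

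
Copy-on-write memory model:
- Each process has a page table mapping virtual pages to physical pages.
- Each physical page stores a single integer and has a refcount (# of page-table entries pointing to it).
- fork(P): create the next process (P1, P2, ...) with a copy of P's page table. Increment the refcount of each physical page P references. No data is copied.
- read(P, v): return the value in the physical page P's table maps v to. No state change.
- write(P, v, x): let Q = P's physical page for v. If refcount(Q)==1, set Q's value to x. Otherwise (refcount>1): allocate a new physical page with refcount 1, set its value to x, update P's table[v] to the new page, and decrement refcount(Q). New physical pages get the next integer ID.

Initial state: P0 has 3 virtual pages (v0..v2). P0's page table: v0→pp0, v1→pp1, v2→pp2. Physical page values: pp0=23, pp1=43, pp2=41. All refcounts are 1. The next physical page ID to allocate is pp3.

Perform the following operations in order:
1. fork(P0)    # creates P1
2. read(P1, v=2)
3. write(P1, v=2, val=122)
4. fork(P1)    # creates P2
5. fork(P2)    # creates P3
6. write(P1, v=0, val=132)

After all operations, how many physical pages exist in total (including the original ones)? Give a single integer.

Op 1: fork(P0) -> P1. 3 ppages; refcounts: pp0:2 pp1:2 pp2:2
Op 2: read(P1, v2) -> 41. No state change.
Op 3: write(P1, v2, 122). refcount(pp2)=2>1 -> COPY to pp3. 4 ppages; refcounts: pp0:2 pp1:2 pp2:1 pp3:1
Op 4: fork(P1) -> P2. 4 ppages; refcounts: pp0:3 pp1:3 pp2:1 pp3:2
Op 5: fork(P2) -> P3. 4 ppages; refcounts: pp0:4 pp1:4 pp2:1 pp3:3
Op 6: write(P1, v0, 132). refcount(pp0)=4>1 -> COPY to pp4. 5 ppages; refcounts: pp0:3 pp1:4 pp2:1 pp3:3 pp4:1

Answer: 5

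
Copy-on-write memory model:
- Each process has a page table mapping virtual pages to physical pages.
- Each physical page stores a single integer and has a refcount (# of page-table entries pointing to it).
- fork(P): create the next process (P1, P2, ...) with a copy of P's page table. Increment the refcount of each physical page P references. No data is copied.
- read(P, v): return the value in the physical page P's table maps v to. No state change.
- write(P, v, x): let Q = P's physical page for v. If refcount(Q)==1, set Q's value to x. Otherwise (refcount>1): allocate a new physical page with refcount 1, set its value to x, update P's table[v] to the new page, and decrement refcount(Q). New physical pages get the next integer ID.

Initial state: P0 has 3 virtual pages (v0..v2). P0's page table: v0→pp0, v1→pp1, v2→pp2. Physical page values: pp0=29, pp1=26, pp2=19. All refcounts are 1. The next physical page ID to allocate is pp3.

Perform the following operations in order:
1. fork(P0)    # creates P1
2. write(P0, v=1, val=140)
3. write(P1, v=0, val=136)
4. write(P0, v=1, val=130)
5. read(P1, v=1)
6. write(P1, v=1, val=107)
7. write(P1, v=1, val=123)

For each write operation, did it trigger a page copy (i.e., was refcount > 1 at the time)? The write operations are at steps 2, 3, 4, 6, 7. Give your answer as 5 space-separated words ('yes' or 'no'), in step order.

Op 1: fork(P0) -> P1. 3 ppages; refcounts: pp0:2 pp1:2 pp2:2
Op 2: write(P0, v1, 140). refcount(pp1)=2>1 -> COPY to pp3. 4 ppages; refcounts: pp0:2 pp1:1 pp2:2 pp3:1
Op 3: write(P1, v0, 136). refcount(pp0)=2>1 -> COPY to pp4. 5 ppages; refcounts: pp0:1 pp1:1 pp2:2 pp3:1 pp4:1
Op 4: write(P0, v1, 130). refcount(pp3)=1 -> write in place. 5 ppages; refcounts: pp0:1 pp1:1 pp2:2 pp3:1 pp4:1
Op 5: read(P1, v1) -> 26. No state change.
Op 6: write(P1, v1, 107). refcount(pp1)=1 -> write in place. 5 ppages; refcounts: pp0:1 pp1:1 pp2:2 pp3:1 pp4:1
Op 7: write(P1, v1, 123). refcount(pp1)=1 -> write in place. 5 ppages; refcounts: pp0:1 pp1:1 pp2:2 pp3:1 pp4:1

yes yes no no no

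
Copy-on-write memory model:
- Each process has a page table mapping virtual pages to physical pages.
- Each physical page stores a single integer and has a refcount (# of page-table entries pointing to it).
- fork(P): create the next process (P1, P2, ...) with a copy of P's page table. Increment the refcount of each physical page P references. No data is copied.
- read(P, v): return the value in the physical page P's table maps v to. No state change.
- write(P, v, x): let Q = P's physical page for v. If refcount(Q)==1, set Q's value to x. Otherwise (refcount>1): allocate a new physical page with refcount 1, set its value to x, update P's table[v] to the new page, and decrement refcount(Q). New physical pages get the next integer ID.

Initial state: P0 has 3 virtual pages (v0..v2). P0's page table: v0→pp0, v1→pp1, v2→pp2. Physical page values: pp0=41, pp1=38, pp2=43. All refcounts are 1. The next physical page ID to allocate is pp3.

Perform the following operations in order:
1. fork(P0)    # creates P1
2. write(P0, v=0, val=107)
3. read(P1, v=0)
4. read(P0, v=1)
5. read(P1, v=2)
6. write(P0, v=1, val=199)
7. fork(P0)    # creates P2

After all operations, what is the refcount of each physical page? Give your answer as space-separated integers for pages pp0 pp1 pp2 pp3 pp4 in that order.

Op 1: fork(P0) -> P1. 3 ppages; refcounts: pp0:2 pp1:2 pp2:2
Op 2: write(P0, v0, 107). refcount(pp0)=2>1 -> COPY to pp3. 4 ppages; refcounts: pp0:1 pp1:2 pp2:2 pp3:1
Op 3: read(P1, v0) -> 41. No state change.
Op 4: read(P0, v1) -> 38. No state change.
Op 5: read(P1, v2) -> 43. No state change.
Op 6: write(P0, v1, 199). refcount(pp1)=2>1 -> COPY to pp4. 5 ppages; refcounts: pp0:1 pp1:1 pp2:2 pp3:1 pp4:1
Op 7: fork(P0) -> P2. 5 ppages; refcounts: pp0:1 pp1:1 pp2:3 pp3:2 pp4:2

Answer: 1 1 3 2 2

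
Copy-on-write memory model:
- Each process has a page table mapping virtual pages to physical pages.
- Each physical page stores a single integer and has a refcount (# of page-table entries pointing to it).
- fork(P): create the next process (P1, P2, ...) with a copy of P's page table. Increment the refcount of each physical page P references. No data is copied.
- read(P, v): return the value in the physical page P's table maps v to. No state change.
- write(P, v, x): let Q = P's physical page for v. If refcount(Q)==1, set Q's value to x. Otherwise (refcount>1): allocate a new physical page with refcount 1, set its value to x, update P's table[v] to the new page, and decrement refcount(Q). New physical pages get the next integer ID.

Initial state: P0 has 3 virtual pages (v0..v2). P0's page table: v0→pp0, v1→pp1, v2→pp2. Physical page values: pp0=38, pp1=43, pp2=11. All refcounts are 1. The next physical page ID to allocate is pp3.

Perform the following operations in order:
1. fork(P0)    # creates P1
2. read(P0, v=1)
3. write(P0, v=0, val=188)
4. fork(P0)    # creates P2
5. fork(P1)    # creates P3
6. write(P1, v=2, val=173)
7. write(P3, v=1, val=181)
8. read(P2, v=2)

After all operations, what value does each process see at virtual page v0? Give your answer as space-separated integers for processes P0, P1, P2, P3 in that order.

Answer: 188 38 188 38

Derivation:
Op 1: fork(P0) -> P1. 3 ppages; refcounts: pp0:2 pp1:2 pp2:2
Op 2: read(P0, v1) -> 43. No state change.
Op 3: write(P0, v0, 188). refcount(pp0)=2>1 -> COPY to pp3. 4 ppages; refcounts: pp0:1 pp1:2 pp2:2 pp3:1
Op 4: fork(P0) -> P2. 4 ppages; refcounts: pp0:1 pp1:3 pp2:3 pp3:2
Op 5: fork(P1) -> P3. 4 ppages; refcounts: pp0:2 pp1:4 pp2:4 pp3:2
Op 6: write(P1, v2, 173). refcount(pp2)=4>1 -> COPY to pp4. 5 ppages; refcounts: pp0:2 pp1:4 pp2:3 pp3:2 pp4:1
Op 7: write(P3, v1, 181). refcount(pp1)=4>1 -> COPY to pp5. 6 ppages; refcounts: pp0:2 pp1:3 pp2:3 pp3:2 pp4:1 pp5:1
Op 8: read(P2, v2) -> 11. No state change.
P0: v0 -> pp3 = 188
P1: v0 -> pp0 = 38
P2: v0 -> pp3 = 188
P3: v0 -> pp0 = 38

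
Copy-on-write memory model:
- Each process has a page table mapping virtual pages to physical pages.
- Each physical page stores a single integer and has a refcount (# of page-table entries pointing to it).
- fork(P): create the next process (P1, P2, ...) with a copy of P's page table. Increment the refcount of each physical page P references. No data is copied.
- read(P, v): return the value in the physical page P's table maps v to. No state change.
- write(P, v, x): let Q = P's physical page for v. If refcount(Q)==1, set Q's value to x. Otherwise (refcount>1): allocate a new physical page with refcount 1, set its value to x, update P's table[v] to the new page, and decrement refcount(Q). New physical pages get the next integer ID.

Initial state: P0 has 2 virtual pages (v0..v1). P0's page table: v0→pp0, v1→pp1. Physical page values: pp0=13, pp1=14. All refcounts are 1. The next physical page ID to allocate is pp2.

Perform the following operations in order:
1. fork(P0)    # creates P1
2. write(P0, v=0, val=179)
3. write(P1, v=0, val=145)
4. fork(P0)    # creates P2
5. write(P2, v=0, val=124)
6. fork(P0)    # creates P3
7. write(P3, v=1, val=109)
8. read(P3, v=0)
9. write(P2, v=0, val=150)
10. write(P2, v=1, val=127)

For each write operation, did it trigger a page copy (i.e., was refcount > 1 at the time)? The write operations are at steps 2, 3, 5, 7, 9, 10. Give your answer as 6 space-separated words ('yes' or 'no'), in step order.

Op 1: fork(P0) -> P1. 2 ppages; refcounts: pp0:2 pp1:2
Op 2: write(P0, v0, 179). refcount(pp0)=2>1 -> COPY to pp2. 3 ppages; refcounts: pp0:1 pp1:2 pp2:1
Op 3: write(P1, v0, 145). refcount(pp0)=1 -> write in place. 3 ppages; refcounts: pp0:1 pp1:2 pp2:1
Op 4: fork(P0) -> P2. 3 ppages; refcounts: pp0:1 pp1:3 pp2:2
Op 5: write(P2, v0, 124). refcount(pp2)=2>1 -> COPY to pp3. 4 ppages; refcounts: pp0:1 pp1:3 pp2:1 pp3:1
Op 6: fork(P0) -> P3. 4 ppages; refcounts: pp0:1 pp1:4 pp2:2 pp3:1
Op 7: write(P3, v1, 109). refcount(pp1)=4>1 -> COPY to pp4. 5 ppages; refcounts: pp0:1 pp1:3 pp2:2 pp3:1 pp4:1
Op 8: read(P3, v0) -> 179. No state change.
Op 9: write(P2, v0, 150). refcount(pp3)=1 -> write in place. 5 ppages; refcounts: pp0:1 pp1:3 pp2:2 pp3:1 pp4:1
Op 10: write(P2, v1, 127). refcount(pp1)=3>1 -> COPY to pp5. 6 ppages; refcounts: pp0:1 pp1:2 pp2:2 pp3:1 pp4:1 pp5:1

yes no yes yes no yes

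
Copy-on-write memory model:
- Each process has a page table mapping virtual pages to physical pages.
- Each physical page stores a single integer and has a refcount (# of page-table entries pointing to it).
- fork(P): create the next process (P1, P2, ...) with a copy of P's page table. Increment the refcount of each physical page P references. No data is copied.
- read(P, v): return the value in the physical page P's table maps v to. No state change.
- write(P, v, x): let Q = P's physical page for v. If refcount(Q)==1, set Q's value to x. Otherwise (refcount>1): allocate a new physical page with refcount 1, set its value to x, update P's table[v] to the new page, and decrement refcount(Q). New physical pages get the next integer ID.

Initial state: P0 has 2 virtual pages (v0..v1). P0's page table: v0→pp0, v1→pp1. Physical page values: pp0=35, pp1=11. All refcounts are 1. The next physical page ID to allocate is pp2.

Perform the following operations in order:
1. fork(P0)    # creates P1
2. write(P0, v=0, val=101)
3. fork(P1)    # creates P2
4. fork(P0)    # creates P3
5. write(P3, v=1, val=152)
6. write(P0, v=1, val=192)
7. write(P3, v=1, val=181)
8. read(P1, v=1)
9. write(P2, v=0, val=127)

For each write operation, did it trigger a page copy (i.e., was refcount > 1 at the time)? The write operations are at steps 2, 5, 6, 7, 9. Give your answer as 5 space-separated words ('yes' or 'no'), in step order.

Op 1: fork(P0) -> P1. 2 ppages; refcounts: pp0:2 pp1:2
Op 2: write(P0, v0, 101). refcount(pp0)=2>1 -> COPY to pp2. 3 ppages; refcounts: pp0:1 pp1:2 pp2:1
Op 3: fork(P1) -> P2. 3 ppages; refcounts: pp0:2 pp1:3 pp2:1
Op 4: fork(P0) -> P3. 3 ppages; refcounts: pp0:2 pp1:4 pp2:2
Op 5: write(P3, v1, 152). refcount(pp1)=4>1 -> COPY to pp3. 4 ppages; refcounts: pp0:2 pp1:3 pp2:2 pp3:1
Op 6: write(P0, v1, 192). refcount(pp1)=3>1 -> COPY to pp4. 5 ppages; refcounts: pp0:2 pp1:2 pp2:2 pp3:1 pp4:1
Op 7: write(P3, v1, 181). refcount(pp3)=1 -> write in place. 5 ppages; refcounts: pp0:2 pp1:2 pp2:2 pp3:1 pp4:1
Op 8: read(P1, v1) -> 11. No state change.
Op 9: write(P2, v0, 127). refcount(pp0)=2>1 -> COPY to pp5. 6 ppages; refcounts: pp0:1 pp1:2 pp2:2 pp3:1 pp4:1 pp5:1

yes yes yes no yes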